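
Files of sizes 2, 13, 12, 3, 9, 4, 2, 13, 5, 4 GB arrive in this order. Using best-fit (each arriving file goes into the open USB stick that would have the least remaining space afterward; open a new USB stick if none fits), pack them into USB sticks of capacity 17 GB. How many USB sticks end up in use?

5

  2 → USB stick 1 (new)  [load 2/17]
  13 → USB stick 1  [load 15/17]
  12 → USB stick 2 (new)  [load 12/17]
  3 → USB stick 2  [load 15/17]
  9 → USB stick 3 (new)  [load 9/17]
  4 → USB stick 3  [load 13/17]
  2 → USB stick 1  [load 17/17]
  13 → USB stick 4 (new)  [load 13/17]
  5 → USB stick 5 (new)  [load 5/17]
  4 → USB stick 3  [load 17/17]
5 USB sticks opened.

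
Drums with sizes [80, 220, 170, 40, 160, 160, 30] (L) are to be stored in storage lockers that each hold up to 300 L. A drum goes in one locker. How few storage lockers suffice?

4

Total = 220 + 170 + 160 + 160 + 80 + 40 + 30 = 860 L.
Lower bound: ⌈860/300⌉ = 3 storage lockers.
Also, 4 drums each exceed 150 L, and no two of those can share a locker, so at least 4 storage lockers are needed.
A packing using 4 storage lockers:
  locker 1: 220 + 80 = 300
  locker 2: 170 + 40 + 30 = 240
  locker 3: 160 = 160
  locker 4: 160 = 160
This matches the lower bound, so 4 is optimal.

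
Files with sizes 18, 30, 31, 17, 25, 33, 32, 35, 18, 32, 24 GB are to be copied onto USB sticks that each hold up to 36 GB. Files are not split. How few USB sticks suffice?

Total = 35 + 33 + 32 + 32 + 31 + 30 + 25 + 24 + 18 + 18 + 17 = 295 GB.
Lower bound: ⌈295/36⌉ = 9 USB sticks.
A packing using 10 USB sticks:
  USB stick 1: 35 = 35
  USB stick 2: 33 = 33
  USB stick 3: 32 = 32
  USB stick 4: 32 = 32
  USB stick 5: 31 = 31
  USB stick 6: 30 = 30
  USB stick 7: 25 = 25
  USB stick 8: 24 = 24
  USB stick 9: 18 + 18 = 36
  USB stick 10: 17 = 17
No arrangement into 9 USB sticks stays within capacity, so 10 is optimal.

10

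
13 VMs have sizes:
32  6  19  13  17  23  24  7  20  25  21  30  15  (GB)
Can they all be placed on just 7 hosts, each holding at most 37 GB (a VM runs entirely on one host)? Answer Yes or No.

Total = 252 GB; ⌈252/37⌉ = 7.
8 VMs each exceed half the capacity and cannot share a host, forcing at least 8 hosts.
At least 8 hosts are required, but only 7 are allowed.

No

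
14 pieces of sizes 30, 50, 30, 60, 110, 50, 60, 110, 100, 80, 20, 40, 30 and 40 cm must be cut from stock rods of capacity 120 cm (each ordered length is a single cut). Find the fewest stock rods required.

7

Total = 110 + 110 + 100 + 80 + 60 + 60 + 50 + 50 + 40 + 40 + 30 + 30 + 30 + 20 = 810 cm.
Lower bound: ⌈810/120⌉ = 7 stock rods.
A packing using 7 stock rods:
  stock rod 1: 110 = 110
  stock rod 2: 110 = 110
  stock rod 3: 100 + 20 = 120
  stock rod 4: 80 + 40 = 120
  stock rod 5: 60 + 60 = 120
  stock rod 6: 50 + 40 + 30 = 120
  stock rod 7: 50 + 30 + 30 = 110
This matches the lower bound, so 7 is optimal.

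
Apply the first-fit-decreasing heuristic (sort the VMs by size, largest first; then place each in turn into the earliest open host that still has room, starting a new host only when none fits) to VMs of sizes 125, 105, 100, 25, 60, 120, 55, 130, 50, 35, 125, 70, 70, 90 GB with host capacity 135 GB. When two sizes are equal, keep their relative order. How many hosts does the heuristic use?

Sorted descending: 130, 125, 125, 120, 105, 100, 90, 70, 70, 60, 55, 50, 35, 25.
  130 → host 1 (new)  [load 130/135]
  125 → host 2 (new)  [load 125/135]
  125 → host 3 (new)  [load 125/135]
  120 → host 4 (new)  [load 120/135]
  105 → host 5 (new)  [load 105/135]
  100 → host 6 (new)  [load 100/135]
  90 → host 7 (new)  [load 90/135]
  70 → host 8 (new)  [load 70/135]
  70 → host 9 (new)  [load 70/135]
  60 → host 8  [load 130/135]
  55 → host 9  [load 125/135]
  50 → host 10 (new)  [load 50/135]
  35 → host 6  [load 135/135]
  25 → host 5  [load 130/135]
10 hosts opened.

10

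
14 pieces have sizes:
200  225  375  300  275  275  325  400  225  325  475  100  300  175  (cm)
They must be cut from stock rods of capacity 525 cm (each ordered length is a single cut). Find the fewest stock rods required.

9

Total = 475 + 400 + 375 + 325 + 325 + 300 + 300 + 275 + 275 + 225 + 225 + 200 + 175 + 100 = 3975 cm.
Lower bound: ⌈3975/525⌉ = 8 stock rods.
Also, 9 pieces each exceed 525/2 cm, and no two of those can share a stock rod, so at least 9 stock rods are needed.
A packing using 9 stock rods:
  stock rod 1: 475 = 475
  stock rod 2: 400 + 100 = 500
  stock rod 3: 375 = 375
  stock rod 4: 325 + 200 = 525
  stock rod 5: 325 + 175 = 500
  stock rod 6: 300 + 225 = 525
  stock rod 7: 300 + 225 = 525
  stock rod 8: 275 = 275
  stock rod 9: 275 = 275
This matches the lower bound, so 9 is optimal.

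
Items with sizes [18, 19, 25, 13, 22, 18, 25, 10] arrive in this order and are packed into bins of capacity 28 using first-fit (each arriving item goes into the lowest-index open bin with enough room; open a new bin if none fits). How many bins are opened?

  18 → bin 1 (new)  [load 18/28]
  19 → bin 2 (new)  [load 19/28]
  25 → bin 3 (new)  [load 25/28]
  13 → bin 4 (new)  [load 13/28]
  22 → bin 5 (new)  [load 22/28]
  18 → bin 6 (new)  [load 18/28]
  25 → bin 7 (new)  [load 25/28]
  10 → bin 1  [load 28/28]
7 bins opened.

7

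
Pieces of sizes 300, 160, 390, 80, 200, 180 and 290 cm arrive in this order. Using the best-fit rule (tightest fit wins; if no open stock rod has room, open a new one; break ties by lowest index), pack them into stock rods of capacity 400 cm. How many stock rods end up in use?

5

  300 → stock rod 1 (new)  [load 300/400]
  160 → stock rod 2 (new)  [load 160/400]
  390 → stock rod 3 (new)  [load 390/400]
  80 → stock rod 1  [load 380/400]
  200 → stock rod 2  [load 360/400]
  180 → stock rod 4 (new)  [load 180/400]
  290 → stock rod 5 (new)  [load 290/400]
5 stock rods opened.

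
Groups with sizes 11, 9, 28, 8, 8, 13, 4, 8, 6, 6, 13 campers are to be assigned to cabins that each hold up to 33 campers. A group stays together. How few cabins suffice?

4

Total = 28 + 13 + 13 + 11 + 9 + 8 + 8 + 8 + 6 + 6 + 4 = 114 campers.
Lower bound: ⌈114/33⌉ = 4 cabins.
A packing using 4 cabins:
  cabin 1: 28 + 4 = 32
  cabin 2: 13 + 13 + 6 = 32
  cabin 3: 11 + 9 + 8 = 28
  cabin 4: 8 + 8 + 6 = 22
This matches the lower bound, so 4 is optimal.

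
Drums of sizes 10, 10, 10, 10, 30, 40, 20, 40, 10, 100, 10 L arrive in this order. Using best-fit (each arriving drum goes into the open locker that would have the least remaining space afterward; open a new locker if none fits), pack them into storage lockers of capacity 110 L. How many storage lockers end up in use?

3

  10 → locker 1 (new)  [load 10/110]
  10 → locker 1  [load 20/110]
  10 → locker 1  [load 30/110]
  10 → locker 1  [load 40/110]
  30 → locker 1  [load 70/110]
  40 → locker 1  [load 110/110]
  20 → locker 2 (new)  [load 20/110]
  40 → locker 2  [load 60/110]
  10 → locker 2  [load 70/110]
  100 → locker 3 (new)  [load 100/110]
  10 → locker 3  [load 110/110]
3 storage lockers opened.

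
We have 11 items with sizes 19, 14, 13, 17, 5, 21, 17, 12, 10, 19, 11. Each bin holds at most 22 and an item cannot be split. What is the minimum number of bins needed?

Total = 21 + 19 + 19 + 17 + 17 + 14 + 13 + 12 + 11 + 10 + 5 = 158.
Lower bound: ⌈158/22⌉ = 8 bins.
A packing using 9 bins:
  bin 1: 21 = 21
  bin 2: 19 = 19
  bin 3: 19 = 19
  bin 4: 17 + 5 = 22
  bin 5: 17 = 17
  bin 6: 14 = 14
  bin 7: 13 = 13
  bin 8: 12 + 10 = 22
  bin 9: 11 = 11
No arrangement into 8 bins stays within capacity, so 9 is optimal.

9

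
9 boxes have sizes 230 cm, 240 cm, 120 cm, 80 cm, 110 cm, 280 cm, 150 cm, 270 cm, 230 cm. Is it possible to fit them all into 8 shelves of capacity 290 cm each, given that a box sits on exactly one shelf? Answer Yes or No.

Yes

A valid assignment using 7 shelves:
  shelf 1: 280 = 280
  shelf 2: 270 = 270
  shelf 3: 240 = 240
  shelf 4: 230 = 230
  shelf 5: 230 = 230
  shelf 6: 150 + 120 = 270
  shelf 7: 110 + 80 = 190
That uses only 7 ≤ 8, so 8 shelves are enough.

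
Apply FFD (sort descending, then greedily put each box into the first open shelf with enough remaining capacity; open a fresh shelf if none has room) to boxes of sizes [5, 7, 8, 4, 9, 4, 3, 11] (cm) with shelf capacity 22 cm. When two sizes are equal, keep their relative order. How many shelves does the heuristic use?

Sorted descending: 11, 9, 8, 7, 5, 4, 4, 3.
  11 → shelf 1 (new)  [load 11/22]
  9 → shelf 1  [load 20/22]
  8 → shelf 2 (new)  [load 8/22]
  7 → shelf 2  [load 15/22]
  5 → shelf 2  [load 20/22]
  4 → shelf 3 (new)  [load 4/22]
  4 → shelf 3  [load 8/22]
  3 → shelf 3  [load 11/22]
3 shelves opened.

3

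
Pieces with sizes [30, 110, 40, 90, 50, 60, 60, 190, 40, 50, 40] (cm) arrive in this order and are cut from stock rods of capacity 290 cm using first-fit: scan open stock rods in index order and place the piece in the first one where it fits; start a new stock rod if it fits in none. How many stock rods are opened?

3

  30 → stock rod 1 (new)  [load 30/290]
  110 → stock rod 1  [load 140/290]
  40 → stock rod 1  [load 180/290]
  90 → stock rod 1  [load 270/290]
  50 → stock rod 2 (new)  [load 50/290]
  60 → stock rod 2  [load 110/290]
  60 → stock rod 2  [load 170/290]
  190 → stock rod 3 (new)  [load 190/290]
  40 → stock rod 2  [load 210/290]
  50 → stock rod 2  [load 260/290]
  40 → stock rod 3  [load 230/290]
3 stock rods opened.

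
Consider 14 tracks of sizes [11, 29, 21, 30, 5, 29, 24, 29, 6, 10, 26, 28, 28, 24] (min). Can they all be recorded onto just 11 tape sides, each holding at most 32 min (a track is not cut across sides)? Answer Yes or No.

Yes

A valid assignment using 11 tape sides:
  side 1: 30 = 30
  side 2: 29 = 29
  side 3: 29 = 29
  side 4: 29 = 29
  side 5: 28 = 28
  side 6: 28 = 28
  side 7: 26 + 6 = 32
  side 8: 24 + 5 = 29
  side 9: 24 = 24
  side 10: 21 + 11 = 32
  side 11: 10 = 10
Every load is within 32 min, so 11 tape sides suffice.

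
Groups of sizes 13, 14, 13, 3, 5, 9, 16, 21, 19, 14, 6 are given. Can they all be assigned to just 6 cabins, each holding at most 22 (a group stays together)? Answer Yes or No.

Total = 133; ⌈133/22⌉ = 7.
At least 7 cabins are required, but only 6 are allowed.

No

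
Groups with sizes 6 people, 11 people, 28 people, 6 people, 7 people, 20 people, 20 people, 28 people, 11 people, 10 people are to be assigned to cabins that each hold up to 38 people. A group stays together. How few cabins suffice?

Total = 28 + 28 + 20 + 20 + 11 + 11 + 10 + 7 + 6 + 6 = 147 people.
Lower bound: ⌈147/38⌉ = 4 cabins.
A packing using 4 cabins:
  cabin 1: 28 + 10 = 38
  cabin 2: 28 + 7 = 35
  cabin 3: 20 + 11 + 6 = 37
  cabin 4: 20 + 11 + 6 = 37
This matches the lower bound, so 4 is optimal.

4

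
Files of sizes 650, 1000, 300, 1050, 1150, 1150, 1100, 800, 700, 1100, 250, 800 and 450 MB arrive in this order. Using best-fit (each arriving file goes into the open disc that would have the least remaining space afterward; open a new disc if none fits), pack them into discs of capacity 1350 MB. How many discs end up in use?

9

  650 → disc 1 (new)  [load 650/1350]
  1000 → disc 2 (new)  [load 1000/1350]
  300 → disc 2  [load 1300/1350]
  1050 → disc 3 (new)  [load 1050/1350]
  1150 → disc 4 (new)  [load 1150/1350]
  1150 → disc 5 (new)  [load 1150/1350]
  1100 → disc 6 (new)  [load 1100/1350]
  800 → disc 7 (new)  [load 800/1350]
  700 → disc 1  [load 1350/1350]
  1100 → disc 8 (new)  [load 1100/1350]
  250 → disc 6  [load 1350/1350]
  800 → disc 9 (new)  [load 800/1350]
  450 → disc 7  [load 1250/1350]
9 discs opened.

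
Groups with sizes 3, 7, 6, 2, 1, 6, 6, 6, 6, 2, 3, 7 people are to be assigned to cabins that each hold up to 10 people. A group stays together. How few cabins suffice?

7

Total = 7 + 7 + 6 + 6 + 6 + 6 + 6 + 3 + 3 + 2 + 2 + 1 = 55 people.
Lower bound: ⌈55/10⌉ = 6 cabins.
Also, 7 groups each exceed 5 people, and no two of those can share a cabin, so at least 7 cabins are needed.
A packing using 7 cabins:
  cabin 1: 7 + 3 = 10
  cabin 2: 7 + 3 = 10
  cabin 3: 6 + 2 + 2 = 10
  cabin 4: 6 + 1 = 7
  cabin 5: 6 = 6
  cabin 6: 6 = 6
  cabin 7: 6 = 6
This matches the lower bound, so 7 is optimal.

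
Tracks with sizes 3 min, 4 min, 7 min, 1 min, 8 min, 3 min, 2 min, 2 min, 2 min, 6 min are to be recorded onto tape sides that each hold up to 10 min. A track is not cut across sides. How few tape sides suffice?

4

Total = 8 + 7 + 6 + 4 + 3 + 3 + 2 + 2 + 2 + 1 = 38 min.
Lower bound: ⌈38/10⌉ = 4 tape sides.
A packing using 4 tape sides:
  side 1: 8 + 2 = 10
  side 2: 7 + 3 = 10
  side 3: 6 + 4 = 10
  side 4: 3 + 2 + 2 + 1 = 8
This matches the lower bound, so 4 is optimal.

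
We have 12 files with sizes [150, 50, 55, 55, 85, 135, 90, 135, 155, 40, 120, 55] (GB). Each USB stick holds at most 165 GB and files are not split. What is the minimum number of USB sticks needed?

Total = 155 + 150 + 135 + 135 + 120 + 90 + 85 + 55 + 55 + 55 + 50 + 40 = 1125 GB.
Lower bound: ⌈1125/165⌉ = 7 USB sticks.
A packing using 8 USB sticks:
  USB stick 1: 155 = 155
  USB stick 2: 150 = 150
  USB stick 3: 135 = 135
  USB stick 4: 135 = 135
  USB stick 5: 120 + 40 = 160
  USB stick 6: 90 + 55 = 145
  USB stick 7: 85 + 55 = 140
  USB stick 8: 55 + 50 = 105
No arrangement into 7 USB sticks stays within capacity, so 8 is optimal.

8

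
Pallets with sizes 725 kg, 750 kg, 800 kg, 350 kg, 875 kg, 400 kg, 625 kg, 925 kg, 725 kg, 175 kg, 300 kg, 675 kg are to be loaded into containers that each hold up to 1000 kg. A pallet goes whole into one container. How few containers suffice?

9

Total = 925 + 875 + 800 + 750 + 725 + 725 + 675 + 625 + 400 + 350 + 300 + 175 = 7325 kg.
Lower bound: ⌈7325/1000⌉ = 8 containers.
A packing using 9 containers:
  container 1: 925 = 925
  container 2: 875 = 875
  container 3: 800 + 175 = 975
  container 4: 750 = 750
  container 5: 725 = 725
  container 6: 725 = 725
  container 7: 675 + 300 = 975
  container 8: 625 + 350 = 975
  container 9: 400 = 400
No arrangement into 8 containers stays within capacity, so 9 is optimal.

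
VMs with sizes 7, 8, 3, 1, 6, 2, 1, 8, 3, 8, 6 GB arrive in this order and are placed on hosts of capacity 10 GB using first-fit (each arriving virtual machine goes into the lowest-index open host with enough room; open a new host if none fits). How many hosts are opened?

6

  7 → host 1 (new)  [load 7/10]
  8 → host 2 (new)  [load 8/10]
  3 → host 1  [load 10/10]
  1 → host 2  [load 9/10]
  6 → host 3 (new)  [load 6/10]
  2 → host 3  [load 8/10]
  1 → host 2  [load 10/10]
  8 → host 4 (new)  [load 8/10]
  3 → host 5 (new)  [load 3/10]
  8 → host 6 (new)  [load 8/10]
  6 → host 5  [load 9/10]
6 hosts opened.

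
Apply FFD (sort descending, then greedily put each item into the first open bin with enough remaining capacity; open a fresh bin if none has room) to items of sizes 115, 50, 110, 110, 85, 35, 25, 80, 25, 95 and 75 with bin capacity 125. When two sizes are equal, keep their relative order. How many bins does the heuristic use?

7

Sorted descending: 115, 110, 110, 95, 85, 80, 75, 50, 35, 25, 25.
  115 → bin 1 (new)  [load 115/125]
  110 → bin 2 (new)  [load 110/125]
  110 → bin 3 (new)  [load 110/125]
  95 → bin 4 (new)  [load 95/125]
  85 → bin 5 (new)  [load 85/125]
  80 → bin 6 (new)  [load 80/125]
  75 → bin 7 (new)  [load 75/125]
  50 → bin 7  [load 125/125]
  35 → bin 5  [load 120/125]
  25 → bin 4  [load 120/125]
  25 → bin 6  [load 105/125]
7 bins opened.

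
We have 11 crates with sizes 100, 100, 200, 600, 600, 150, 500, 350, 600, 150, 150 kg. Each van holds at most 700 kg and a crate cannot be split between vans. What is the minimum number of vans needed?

Total = 600 + 600 + 600 + 500 + 350 + 200 + 150 + 150 + 150 + 100 + 100 = 3500 kg.
Lower bound: ⌈3500/700⌉ = 5 vans.
A packing using 6 vans:
  van 1: 600 + 100 = 700
  van 2: 600 + 100 = 700
  van 3: 600 = 600
  van 4: 500 + 200 = 700
  van 5: 350 + 150 + 150 = 650
  van 6: 150 = 150
No arrangement into 5 vans stays within capacity, so 6 is optimal.

6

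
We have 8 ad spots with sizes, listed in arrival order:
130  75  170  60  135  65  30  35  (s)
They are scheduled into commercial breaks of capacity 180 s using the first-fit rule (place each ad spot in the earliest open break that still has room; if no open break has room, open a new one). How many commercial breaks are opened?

  130 → break 1 (new)  [load 130/180]
  75 → break 2 (new)  [load 75/180]
  170 → break 3 (new)  [load 170/180]
  60 → break 2  [load 135/180]
  135 → break 4 (new)  [load 135/180]
  65 → break 5 (new)  [load 65/180]
  30 → break 1  [load 160/180]
  35 → break 2  [load 170/180]
5 commercial breaks opened.

5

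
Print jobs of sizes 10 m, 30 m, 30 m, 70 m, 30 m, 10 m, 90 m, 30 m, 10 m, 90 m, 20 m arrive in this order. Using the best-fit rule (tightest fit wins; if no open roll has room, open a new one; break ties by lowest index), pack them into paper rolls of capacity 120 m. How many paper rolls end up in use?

  10 → roll 1 (new)  [load 10/120]
  30 → roll 1  [load 40/120]
  30 → roll 1  [load 70/120]
  70 → roll 2 (new)  [load 70/120]
  30 → roll 1  [load 100/120]
  10 → roll 1  [load 110/120]
  90 → roll 3 (new)  [load 90/120]
  30 → roll 3  [load 120/120]
  10 → roll 1  [load 120/120]
  90 → roll 4 (new)  [load 90/120]
  20 → roll 4  [load 110/120]
4 paper rolls opened.

4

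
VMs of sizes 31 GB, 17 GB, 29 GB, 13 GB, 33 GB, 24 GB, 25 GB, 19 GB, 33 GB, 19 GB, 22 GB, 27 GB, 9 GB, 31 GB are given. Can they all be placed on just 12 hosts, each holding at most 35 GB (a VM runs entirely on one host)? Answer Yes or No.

A valid assignment using 12 hosts:
  host 1: 33 = 33
  host 2: 33 = 33
  host 3: 31 = 31
  host 4: 31 = 31
  host 5: 29 = 29
  host 6: 27 = 27
  host 7: 25 + 9 = 34
  host 8: 24 = 24
  host 9: 22 + 13 = 35
  host 10: 19 = 19
  host 11: 19 = 19
  host 12: 17 = 17
Every load is within 35 GB, so 12 hosts suffice.

Yes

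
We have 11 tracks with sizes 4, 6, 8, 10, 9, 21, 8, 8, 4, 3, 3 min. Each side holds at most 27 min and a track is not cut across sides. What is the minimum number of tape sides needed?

4

Total = 21 + 10 + 9 + 8 + 8 + 8 + 6 + 4 + 4 + 3 + 3 = 84 min.
Lower bound: ⌈84/27⌉ = 4 tape sides.
A packing using 4 tape sides:
  side 1: 21 + 6 = 27
  side 2: 10 + 9 + 8 = 27
  side 3: 8 + 8 + 4 + 4 + 3 = 27
  side 4: 3 = 3
This matches the lower bound, so 4 is optimal.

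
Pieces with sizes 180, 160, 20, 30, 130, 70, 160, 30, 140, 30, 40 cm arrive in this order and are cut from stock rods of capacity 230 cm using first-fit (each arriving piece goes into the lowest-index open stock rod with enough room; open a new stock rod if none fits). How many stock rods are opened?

  180 → stock rod 1 (new)  [load 180/230]
  160 → stock rod 2 (new)  [load 160/230]
  20 → stock rod 1  [load 200/230]
  30 → stock rod 1  [load 230/230]
  130 → stock rod 3 (new)  [load 130/230]
  70 → stock rod 2  [load 230/230]
  160 → stock rod 4 (new)  [load 160/230]
  30 → stock rod 3  [load 160/230]
  140 → stock rod 5 (new)  [load 140/230]
  30 → stock rod 3  [load 190/230]
  40 → stock rod 3  [load 230/230]
5 stock rods opened.

5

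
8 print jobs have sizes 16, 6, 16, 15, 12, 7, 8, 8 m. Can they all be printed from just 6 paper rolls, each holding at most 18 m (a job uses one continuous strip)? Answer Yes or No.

Yes

A valid assignment using 6 paper rolls:
  roll 1: 16 = 16
  roll 2: 16 = 16
  roll 3: 15 = 15
  roll 4: 12 + 6 = 18
  roll 5: 8 + 8 = 16
  roll 6: 7 = 7
Every load is within 18 m, so 6 paper rolls suffice.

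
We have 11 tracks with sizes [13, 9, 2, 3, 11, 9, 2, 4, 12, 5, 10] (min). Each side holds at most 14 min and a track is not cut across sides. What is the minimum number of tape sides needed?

Total = 13 + 12 + 11 + 10 + 9 + 9 + 5 + 4 + 3 + 2 + 2 = 80 min.
Lower bound: ⌈80/14⌉ = 6 tape sides.
A packing using 6 tape sides:
  side 1: 13 = 13
  side 2: 12 + 2 = 14
  side 3: 11 + 3 = 14
  side 4: 10 + 4 = 14
  side 5: 9 + 5 = 14
  side 6: 9 + 2 = 11
This matches the lower bound, so 6 is optimal.

6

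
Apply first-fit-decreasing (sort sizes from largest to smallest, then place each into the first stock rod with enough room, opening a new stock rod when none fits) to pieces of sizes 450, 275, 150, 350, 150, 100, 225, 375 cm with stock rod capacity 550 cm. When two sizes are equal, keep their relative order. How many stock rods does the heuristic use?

4

Sorted descending: 450, 375, 350, 275, 225, 150, 150, 100.
  450 → stock rod 1 (new)  [load 450/550]
  375 → stock rod 2 (new)  [load 375/550]
  350 → stock rod 3 (new)  [load 350/550]
  275 → stock rod 4 (new)  [load 275/550]
  225 → stock rod 4  [load 500/550]
  150 → stock rod 2  [load 525/550]
  150 → stock rod 3  [load 500/550]
  100 → stock rod 1  [load 550/550]
4 stock rods opened.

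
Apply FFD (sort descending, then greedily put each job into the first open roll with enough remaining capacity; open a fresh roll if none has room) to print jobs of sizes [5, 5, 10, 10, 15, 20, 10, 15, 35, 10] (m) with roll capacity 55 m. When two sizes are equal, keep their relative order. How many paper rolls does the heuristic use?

3

Sorted descending: 35, 20, 15, 15, 10, 10, 10, 10, 5, 5.
  35 → roll 1 (new)  [load 35/55]
  20 → roll 1  [load 55/55]
  15 → roll 2 (new)  [load 15/55]
  15 → roll 2  [load 30/55]
  10 → roll 2  [load 40/55]
  10 → roll 2  [load 50/55]
  10 → roll 3 (new)  [load 10/55]
  10 → roll 3  [load 20/55]
  5 → roll 2  [load 55/55]
  5 → roll 3  [load 25/55]
3 paper rolls opened.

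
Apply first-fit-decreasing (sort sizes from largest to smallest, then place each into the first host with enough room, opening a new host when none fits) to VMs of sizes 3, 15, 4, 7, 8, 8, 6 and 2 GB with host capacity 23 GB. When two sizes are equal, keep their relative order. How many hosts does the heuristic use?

Sorted descending: 15, 8, 8, 7, 6, 4, 3, 2.
  15 → host 1 (new)  [load 15/23]
  8 → host 1  [load 23/23]
  8 → host 2 (new)  [load 8/23]
  7 → host 2  [load 15/23]
  6 → host 2  [load 21/23]
  4 → host 3 (new)  [load 4/23]
  3 → host 3  [load 7/23]
  2 → host 2  [load 23/23]
3 hosts opened.

3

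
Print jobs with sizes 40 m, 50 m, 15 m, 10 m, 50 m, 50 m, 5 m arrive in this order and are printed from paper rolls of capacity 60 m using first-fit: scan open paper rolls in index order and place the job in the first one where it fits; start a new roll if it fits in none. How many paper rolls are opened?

  40 → roll 1 (new)  [load 40/60]
  50 → roll 2 (new)  [load 50/60]
  15 → roll 1  [load 55/60]
  10 → roll 2  [load 60/60]
  50 → roll 3 (new)  [load 50/60]
  50 → roll 4 (new)  [load 50/60]
  5 → roll 1  [load 60/60]
4 paper rolls opened.

4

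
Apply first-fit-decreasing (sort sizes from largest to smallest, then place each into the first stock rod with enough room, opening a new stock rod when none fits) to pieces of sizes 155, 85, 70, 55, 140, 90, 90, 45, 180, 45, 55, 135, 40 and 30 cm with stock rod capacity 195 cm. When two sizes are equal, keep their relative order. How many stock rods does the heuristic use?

Sorted descending: 180, 155, 140, 135, 90, 90, 85, 70, 55, 55, 45, 45, 40, 30.
  180 → stock rod 1 (new)  [load 180/195]
  155 → stock rod 2 (new)  [load 155/195]
  140 → stock rod 3 (new)  [load 140/195]
  135 → stock rod 4 (new)  [load 135/195]
  90 → stock rod 5 (new)  [load 90/195]
  90 → stock rod 5  [load 180/195]
  85 → stock rod 6 (new)  [load 85/195]
  70 → stock rod 6  [load 155/195]
  55 → stock rod 3  [load 195/195]
  55 → stock rod 4  [load 190/195]
  45 → stock rod 7 (new)  [load 45/195]
  45 → stock rod 7  [load 90/195]
  40 → stock rod 2  [load 195/195]
  30 → stock rod 6  [load 185/195]
7 stock rods opened.

7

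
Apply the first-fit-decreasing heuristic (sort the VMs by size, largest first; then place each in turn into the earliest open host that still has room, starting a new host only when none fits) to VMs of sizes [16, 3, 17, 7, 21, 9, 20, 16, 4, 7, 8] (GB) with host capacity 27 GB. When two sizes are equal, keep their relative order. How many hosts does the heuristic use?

Sorted descending: 21, 20, 17, 16, 16, 9, 8, 7, 7, 4, 3.
  21 → host 1 (new)  [load 21/27]
  20 → host 2 (new)  [load 20/27]
  17 → host 3 (new)  [load 17/27]
  16 → host 4 (new)  [load 16/27]
  16 → host 5 (new)  [load 16/27]
  9 → host 3  [load 26/27]
  8 → host 4  [load 24/27]
  7 → host 2  [load 27/27]
  7 → host 5  [load 23/27]
  4 → host 1  [load 25/27]
  3 → host 4  [load 27/27]
5 hosts opened.

5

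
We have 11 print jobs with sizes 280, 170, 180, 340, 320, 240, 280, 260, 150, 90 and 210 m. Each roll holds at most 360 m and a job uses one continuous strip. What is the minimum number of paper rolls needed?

Total = 340 + 320 + 280 + 280 + 260 + 240 + 210 + 180 + 170 + 150 + 90 = 2520 m.
Lower bound: ⌈2520/360⌉ = 7 paper rolls.
A packing using 8 paper rolls:
  roll 1: 340 = 340
  roll 2: 320 = 320
  roll 3: 280 = 280
  roll 4: 280 = 280
  roll 5: 260 + 90 = 350
  roll 6: 240 = 240
  roll 7: 210 + 150 = 360
  roll 8: 180 + 170 = 350
No arrangement into 7 paper rolls stays within capacity, so 8 is optimal.

8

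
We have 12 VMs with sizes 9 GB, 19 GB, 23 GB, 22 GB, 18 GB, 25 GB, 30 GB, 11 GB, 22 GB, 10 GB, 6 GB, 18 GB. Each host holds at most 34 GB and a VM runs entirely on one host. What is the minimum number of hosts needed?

Total = 30 + 25 + 23 + 22 + 22 + 19 + 18 + 18 + 11 + 10 + 9 + 6 = 213 GB.
Lower bound: ⌈213/34⌉ = 7 hosts.
Also, 8 VMs each exceed 17 GB, and no two of those can share a host, so at least 8 hosts are needed.
A packing using 8 hosts:
  host 1: 30 = 30
  host 2: 25 + 9 = 34
  host 3: 23 + 11 = 34
  host 4: 22 + 10 = 32
  host 5: 22 + 6 = 28
  host 6: 19 = 19
  host 7: 18 = 18
  host 8: 18 = 18
This matches the lower bound, so 8 is optimal.

8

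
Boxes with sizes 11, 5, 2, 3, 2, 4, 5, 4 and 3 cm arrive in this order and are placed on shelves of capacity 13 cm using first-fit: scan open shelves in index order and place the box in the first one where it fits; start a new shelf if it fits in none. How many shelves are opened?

  11 → shelf 1 (new)  [load 11/13]
  5 → shelf 2 (new)  [load 5/13]
  2 → shelf 1  [load 13/13]
  3 → shelf 2  [load 8/13]
  2 → shelf 2  [load 10/13]
  4 → shelf 3 (new)  [load 4/13]
  5 → shelf 3  [load 9/13]
  4 → shelf 3  [load 13/13]
  3 → shelf 2  [load 13/13]
3 shelves opened.

3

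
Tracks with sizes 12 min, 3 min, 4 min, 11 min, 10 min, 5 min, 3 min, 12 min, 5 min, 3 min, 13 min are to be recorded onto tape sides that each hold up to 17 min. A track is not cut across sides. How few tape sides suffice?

5

Total = 13 + 12 + 12 + 11 + 10 + 5 + 5 + 4 + 3 + 3 + 3 = 81 min.
Lower bound: ⌈81/17⌉ = 5 tape sides.
A packing using 5 tape sides:
  side 1: 13 + 4 = 17
  side 2: 12 + 5 = 17
  side 3: 12 + 5 = 17
  side 4: 11 + 3 + 3 = 17
  side 5: 10 + 3 = 13
This matches the lower bound, so 5 is optimal.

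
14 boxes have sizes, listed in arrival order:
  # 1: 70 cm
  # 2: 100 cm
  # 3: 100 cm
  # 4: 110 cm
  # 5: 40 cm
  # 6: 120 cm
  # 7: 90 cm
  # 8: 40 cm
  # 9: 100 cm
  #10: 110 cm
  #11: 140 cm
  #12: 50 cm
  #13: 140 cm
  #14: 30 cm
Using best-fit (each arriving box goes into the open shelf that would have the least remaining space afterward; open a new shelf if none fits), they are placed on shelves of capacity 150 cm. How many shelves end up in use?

  70 → shelf 1 (new)  [load 70/150]
  100 → shelf 2 (new)  [load 100/150]
  100 → shelf 3 (new)  [load 100/150]
  110 → shelf 4 (new)  [load 110/150]
  40 → shelf 4  [load 150/150]
  120 → shelf 5 (new)  [load 120/150]
  90 → shelf 6 (new)  [load 90/150]
  40 → shelf 2  [load 140/150]
  100 → shelf 7 (new)  [load 100/150]
  110 → shelf 8 (new)  [load 110/150]
  140 → shelf 9 (new)  [load 140/150]
  50 → shelf 3  [load 150/150]
  140 → shelf 10 (new)  [load 140/150]
  30 → shelf 5  [load 150/150]
10 shelves opened.

10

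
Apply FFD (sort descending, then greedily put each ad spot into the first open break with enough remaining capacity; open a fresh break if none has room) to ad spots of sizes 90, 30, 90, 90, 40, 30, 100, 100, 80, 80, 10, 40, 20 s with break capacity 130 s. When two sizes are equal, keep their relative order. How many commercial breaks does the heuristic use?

Sorted descending: 100, 100, 90, 90, 90, 80, 80, 40, 40, 30, 30, 20, 10.
  100 → break 1 (new)  [load 100/130]
  100 → break 2 (new)  [load 100/130]
  90 → break 3 (new)  [load 90/130]
  90 → break 4 (new)  [load 90/130]
  90 → break 5 (new)  [load 90/130]
  80 → break 6 (new)  [load 80/130]
  80 → break 7 (new)  [load 80/130]
  40 → break 3  [load 130/130]
  40 → break 4  [load 130/130]
  30 → break 1  [load 130/130]
  30 → break 2  [load 130/130]
  20 → break 5  [load 110/130]
  10 → break 5  [load 120/130]
7 commercial breaks opened.

7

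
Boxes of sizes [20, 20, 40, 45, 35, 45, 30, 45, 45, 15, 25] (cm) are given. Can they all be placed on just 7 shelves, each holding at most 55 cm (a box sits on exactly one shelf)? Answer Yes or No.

No

Total = 365 cm; ⌈365/55⌉ = 7.
The bound of 7 does not rule out 7, but exhaustive search shows no assignment into 7 shelves of capacity 55 cm exists — the minimum is 8.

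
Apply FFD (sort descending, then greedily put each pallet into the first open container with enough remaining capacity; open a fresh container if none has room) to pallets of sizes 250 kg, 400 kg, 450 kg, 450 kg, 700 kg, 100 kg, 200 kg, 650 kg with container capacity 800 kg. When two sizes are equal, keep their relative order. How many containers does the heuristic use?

5

Sorted descending: 700, 650, 450, 450, 400, 250, 200, 100.
  700 → container 1 (new)  [load 700/800]
  650 → container 2 (new)  [load 650/800]
  450 → container 3 (new)  [load 450/800]
  450 → container 4 (new)  [load 450/800]
  400 → container 5 (new)  [load 400/800]
  250 → container 3  [load 700/800]
  200 → container 4  [load 650/800]
  100 → container 1  [load 800/800]
5 containers opened.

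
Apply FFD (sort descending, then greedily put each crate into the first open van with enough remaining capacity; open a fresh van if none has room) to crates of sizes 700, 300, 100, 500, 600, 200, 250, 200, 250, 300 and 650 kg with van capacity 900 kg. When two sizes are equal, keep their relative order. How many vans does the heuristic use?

Sorted descending: 700, 650, 600, 500, 300, 300, 250, 250, 200, 200, 100.
  700 → van 1 (new)  [load 700/900]
  650 → van 2 (new)  [load 650/900]
  600 → van 3 (new)  [load 600/900]
  500 → van 4 (new)  [load 500/900]
  300 → van 3  [load 900/900]
  300 → van 4  [load 800/900]
  250 → van 2  [load 900/900]
  250 → van 5 (new)  [load 250/900]
  200 → van 1  [load 900/900]
  200 → van 5  [load 450/900]
  100 → van 4  [load 900/900]
5 vans opened.

5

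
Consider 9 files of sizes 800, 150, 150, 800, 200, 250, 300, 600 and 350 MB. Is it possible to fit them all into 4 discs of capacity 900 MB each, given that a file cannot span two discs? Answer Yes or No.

Total = 3600 MB; ⌈3600/900⌉ = 4.
The bound of 4 does not rule out 4, but exhaustive search shows no assignment into 4 discs of capacity 900 MB exists — the minimum is 5.

No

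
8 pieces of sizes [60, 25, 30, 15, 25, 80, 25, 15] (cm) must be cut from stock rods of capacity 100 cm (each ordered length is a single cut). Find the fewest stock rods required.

3

Total = 80 + 60 + 30 + 25 + 25 + 25 + 15 + 15 = 275 cm.
Lower bound: ⌈275/100⌉ = 3 stock rods.
A packing using 3 stock rods:
  stock rod 1: 80 + 15 = 95
  stock rod 2: 60 + 30 = 90
  stock rod 3: 25 + 25 + 25 + 15 = 90
This matches the lower bound, so 3 is optimal.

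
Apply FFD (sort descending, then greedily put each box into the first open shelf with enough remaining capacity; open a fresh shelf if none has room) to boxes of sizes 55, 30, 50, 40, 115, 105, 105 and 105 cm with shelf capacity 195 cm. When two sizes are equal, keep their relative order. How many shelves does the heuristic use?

Sorted descending: 115, 105, 105, 105, 55, 50, 40, 30.
  115 → shelf 1 (new)  [load 115/195]
  105 → shelf 2 (new)  [load 105/195]
  105 → shelf 3 (new)  [load 105/195]
  105 → shelf 4 (new)  [load 105/195]
  55 → shelf 1  [load 170/195]
  50 → shelf 2  [load 155/195]
  40 → shelf 2  [load 195/195]
  30 → shelf 3  [load 135/195]
4 shelves opened.

4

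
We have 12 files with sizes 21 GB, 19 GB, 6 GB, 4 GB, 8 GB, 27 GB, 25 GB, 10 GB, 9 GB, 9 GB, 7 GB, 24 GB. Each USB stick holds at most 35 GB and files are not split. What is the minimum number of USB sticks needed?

Total = 27 + 25 + 24 + 21 + 19 + 10 + 9 + 9 + 8 + 7 + 6 + 4 = 169 GB.
Lower bound: ⌈169/35⌉ = 5 USB sticks.
A packing using 5 USB sticks:
  USB stick 1: 27 + 8 = 35
  USB stick 2: 25 + 10 = 35
  USB stick 3: 24 + 9 = 33
  USB stick 4: 21 + 9 + 4 = 34
  USB stick 5: 19 + 7 + 6 = 32
This matches the lower bound, so 5 is optimal.

5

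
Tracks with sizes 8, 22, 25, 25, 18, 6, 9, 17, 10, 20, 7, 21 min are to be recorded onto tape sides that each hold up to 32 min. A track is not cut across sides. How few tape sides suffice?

7

Total = 25 + 25 + 22 + 21 + 20 + 18 + 17 + 10 + 9 + 8 + 7 + 6 = 188 min.
Lower bound: ⌈188/32⌉ = 6 tape sides.
Also, 7 tracks each exceed 16 min, and no two of those can share a side, so at least 7 tape sides are needed.
A packing using 7 tape sides:
  side 1: 25 + 7 = 32
  side 2: 25 + 6 = 31
  side 3: 22 + 10 = 32
  side 4: 21 + 9 = 30
  side 5: 20 + 8 = 28
  side 6: 18 = 18
  side 7: 17 = 17
This matches the lower bound, so 7 is optimal.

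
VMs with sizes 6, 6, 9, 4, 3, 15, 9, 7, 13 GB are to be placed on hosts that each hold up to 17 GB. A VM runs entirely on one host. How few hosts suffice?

5

Total = 15 + 13 + 9 + 9 + 7 + 6 + 6 + 4 + 3 = 72 GB.
Lower bound: ⌈72/17⌉ = 5 hosts.
A packing using 5 hosts:
  host 1: 15 = 15
  host 2: 13 + 4 = 17
  host 3: 9 + 7 = 16
  host 4: 9 + 6 = 15
  host 5: 6 + 3 = 9
This matches the lower bound, so 5 is optimal.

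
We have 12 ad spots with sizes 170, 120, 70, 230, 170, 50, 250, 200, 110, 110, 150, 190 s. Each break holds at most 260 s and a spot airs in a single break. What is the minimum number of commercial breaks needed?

8

Total = 250 + 230 + 200 + 190 + 170 + 170 + 150 + 120 + 110 + 110 + 70 + 50 = 1820 s.
Lower bound: ⌈1820/260⌉ = 7 commercial breaks.
A packing using 8 commercial breaks:
  break 1: 250 = 250
  break 2: 230 = 230
  break 3: 200 + 50 = 250
  break 4: 190 + 70 = 260
  break 5: 170 = 170
  break 6: 170 = 170
  break 7: 150 + 110 = 260
  break 8: 120 + 110 = 230
No arrangement into 7 commercial breaks stays within capacity, so 8 is optimal.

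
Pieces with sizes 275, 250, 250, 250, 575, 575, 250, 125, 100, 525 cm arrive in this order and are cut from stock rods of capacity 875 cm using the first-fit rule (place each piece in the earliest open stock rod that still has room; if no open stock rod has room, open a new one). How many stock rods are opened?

  275 → stock rod 1 (new)  [load 275/875]
  250 → stock rod 1  [load 525/875]
  250 → stock rod 1  [load 775/875]
  250 → stock rod 2 (new)  [load 250/875]
  575 → stock rod 2  [load 825/875]
  575 → stock rod 3 (new)  [load 575/875]
  250 → stock rod 3  [load 825/875]
  125 → stock rod 4 (new)  [load 125/875]
  100 → stock rod 1  [load 875/875]
  525 → stock rod 4  [load 650/875]
4 stock rods opened.

4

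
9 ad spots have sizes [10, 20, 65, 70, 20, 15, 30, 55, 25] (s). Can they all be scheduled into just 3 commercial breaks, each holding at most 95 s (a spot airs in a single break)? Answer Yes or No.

Total = 310 s; ⌈310/95⌉ = 4.
At least 4 commercial breaks are required, but only 3 are allowed.

No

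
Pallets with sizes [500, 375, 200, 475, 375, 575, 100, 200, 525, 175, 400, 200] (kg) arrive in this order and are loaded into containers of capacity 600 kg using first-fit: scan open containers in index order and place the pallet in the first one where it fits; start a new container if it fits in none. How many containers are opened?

8

  500 → container 1 (new)  [load 500/600]
  375 → container 2 (new)  [load 375/600]
  200 → container 2  [load 575/600]
  475 → container 3 (new)  [load 475/600]
  375 → container 4 (new)  [load 375/600]
  575 → container 5 (new)  [load 575/600]
  100 → container 1  [load 600/600]
  200 → container 4  [load 575/600]
  525 → container 6 (new)  [load 525/600]
  175 → container 7 (new)  [load 175/600]
  400 → container 7  [load 575/600]
  200 → container 8 (new)  [load 200/600]
8 containers opened.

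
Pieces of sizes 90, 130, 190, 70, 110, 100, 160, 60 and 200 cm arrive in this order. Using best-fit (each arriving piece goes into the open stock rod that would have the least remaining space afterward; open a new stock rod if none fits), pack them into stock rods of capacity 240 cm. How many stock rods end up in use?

6

  90 → stock rod 1 (new)  [load 90/240]
  130 → stock rod 1  [load 220/240]
  190 → stock rod 2 (new)  [load 190/240]
  70 → stock rod 3 (new)  [load 70/240]
  110 → stock rod 3  [load 180/240]
  100 → stock rod 4 (new)  [load 100/240]
  160 → stock rod 5 (new)  [load 160/240]
  60 → stock rod 3  [load 240/240]
  200 → stock rod 6 (new)  [load 200/240]
6 stock rods opened.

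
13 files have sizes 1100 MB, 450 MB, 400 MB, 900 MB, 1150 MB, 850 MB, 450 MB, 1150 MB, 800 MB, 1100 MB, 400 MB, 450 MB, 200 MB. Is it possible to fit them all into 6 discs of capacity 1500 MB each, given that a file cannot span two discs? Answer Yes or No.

Total = 9400 MB; ⌈9400/1500⌉ = 7.
At least 7 discs are required, but only 6 are allowed.

No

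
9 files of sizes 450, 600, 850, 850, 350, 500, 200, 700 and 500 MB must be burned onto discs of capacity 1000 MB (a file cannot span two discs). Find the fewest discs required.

6

Total = 850 + 850 + 700 + 600 + 500 + 500 + 450 + 350 + 200 = 5000 MB.
Lower bound: ⌈5000/1000⌉ = 5 discs.
A packing using 6 discs:
  disc 1: 850 = 850
  disc 2: 850 = 850
  disc 3: 700 + 200 = 900
  disc 4: 600 + 350 = 950
  disc 5: 500 + 500 = 1000
  disc 6: 450 = 450
No arrangement into 5 discs stays within capacity, so 6 is optimal.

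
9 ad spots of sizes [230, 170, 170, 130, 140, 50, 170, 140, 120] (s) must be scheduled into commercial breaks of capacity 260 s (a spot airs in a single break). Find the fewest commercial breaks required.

Total = 230 + 170 + 170 + 170 + 140 + 140 + 130 + 120 + 50 = 1320 s.
Lower bound: ⌈1320/260⌉ = 6 commercial breaks.
A packing using 7 commercial breaks:
  break 1: 230 = 230
  break 2: 170 + 50 = 220
  break 3: 170 = 170
  break 4: 170 = 170
  break 5: 140 + 120 = 260
  break 6: 140 = 140
  break 7: 130 = 130
No arrangement into 6 commercial breaks stays within capacity, so 7 is optimal.

7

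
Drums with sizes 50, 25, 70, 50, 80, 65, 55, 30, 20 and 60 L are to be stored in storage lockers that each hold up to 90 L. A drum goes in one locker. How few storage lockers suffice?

7

Total = 80 + 70 + 65 + 60 + 55 + 50 + 50 + 30 + 25 + 20 = 505 L.
Lower bound: ⌈505/90⌉ = 6 storage lockers.
Also, 7 drums each exceed 45 L, and no two of those can share a locker, so at least 7 storage lockers are needed.
A packing using 7 storage lockers:
  locker 1: 80 = 80
  locker 2: 70 + 20 = 90
  locker 3: 65 + 25 = 90
  locker 4: 60 + 30 = 90
  locker 5: 55 = 55
  locker 6: 50 = 50
  locker 7: 50 = 50
This matches the lower bound, so 7 is optimal.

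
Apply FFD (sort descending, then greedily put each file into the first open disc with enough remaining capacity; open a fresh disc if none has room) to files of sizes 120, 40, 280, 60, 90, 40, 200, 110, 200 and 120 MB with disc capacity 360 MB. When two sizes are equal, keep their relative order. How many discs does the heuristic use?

Sorted descending: 280, 200, 200, 120, 120, 110, 90, 60, 40, 40.
  280 → disc 1 (new)  [load 280/360]
  200 → disc 2 (new)  [load 200/360]
  200 → disc 3 (new)  [load 200/360]
  120 → disc 2  [load 320/360]
  120 → disc 3  [load 320/360]
  110 → disc 4 (new)  [load 110/360]
  90 → disc 4  [load 200/360]
  60 → disc 1  [load 340/360]
  40 → disc 2  [load 360/360]
  40 → disc 3  [load 360/360]
4 discs opened.

4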